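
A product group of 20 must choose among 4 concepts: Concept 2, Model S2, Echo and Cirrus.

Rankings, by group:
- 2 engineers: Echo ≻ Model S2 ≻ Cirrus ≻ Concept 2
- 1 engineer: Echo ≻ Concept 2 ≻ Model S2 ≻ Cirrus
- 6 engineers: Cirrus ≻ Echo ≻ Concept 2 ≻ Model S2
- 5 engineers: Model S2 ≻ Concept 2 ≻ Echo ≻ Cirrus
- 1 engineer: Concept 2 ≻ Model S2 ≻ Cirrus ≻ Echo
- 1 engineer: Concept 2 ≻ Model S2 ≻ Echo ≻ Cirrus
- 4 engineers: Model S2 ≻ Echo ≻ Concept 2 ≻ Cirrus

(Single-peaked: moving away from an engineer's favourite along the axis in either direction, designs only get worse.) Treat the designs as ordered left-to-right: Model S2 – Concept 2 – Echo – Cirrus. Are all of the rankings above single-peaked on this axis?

Axis positions: Model S2=1, Concept 2=2, Echo=3, Cirrus=4.
Group 1: ranking walks positions 3-1-4-2; Model S2 is ranked above Concept 2 even though Concept 2 lies between Model S2 and the peak Echo on the axis — preferences dip and rise again. Not single-peaked.
Group 2 (peak Echo at position 3): ranking walks positions 3-2-1-4, expanding outward from the peak — single-peaked.
Group 3 (peak Cirrus at position 4): ranking walks positions 4-3-2-1, expanding outward from the peak — single-peaked.
Group 4 (peak Model S2 at position 1): ranking walks positions 1-2-3-4, expanding outward from the peak — single-peaked.
Group 5: ranking walks positions 2-1-4-3; Cirrus is ranked above Echo even though Echo lies between Cirrus and the peak Concept 2 on the axis — preferences dip and rise again. Not single-peaked.
Group 6 (peak Concept 2 at position 2): ranking walks positions 2-1-3-4, expanding outward from the peak — single-peaked.
Group 7: ranking walks positions 1-3-2-4; Echo is ranked above Concept 2 even though Concept 2 lies between Echo and the peak Model S2 on the axis — preferences dip and rise again. Not single-peaked.
Group 1 violates single-peakedness, so the profile is not single-peaked on this axis.

no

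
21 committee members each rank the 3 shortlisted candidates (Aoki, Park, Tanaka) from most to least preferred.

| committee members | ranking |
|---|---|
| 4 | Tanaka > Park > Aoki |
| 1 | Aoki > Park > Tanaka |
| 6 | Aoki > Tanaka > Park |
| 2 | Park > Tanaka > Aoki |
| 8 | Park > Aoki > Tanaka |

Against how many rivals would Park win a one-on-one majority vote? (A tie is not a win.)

2

Park against each rival (21 committee members):
Park vs Aoki: 4+2+8 = 14 for Park, 7 for Aoki — Park by 14–7.
Park vs Tanaka: Park, 11–10.
Park beats Aoki, Tanaka — 2 pairwise wins.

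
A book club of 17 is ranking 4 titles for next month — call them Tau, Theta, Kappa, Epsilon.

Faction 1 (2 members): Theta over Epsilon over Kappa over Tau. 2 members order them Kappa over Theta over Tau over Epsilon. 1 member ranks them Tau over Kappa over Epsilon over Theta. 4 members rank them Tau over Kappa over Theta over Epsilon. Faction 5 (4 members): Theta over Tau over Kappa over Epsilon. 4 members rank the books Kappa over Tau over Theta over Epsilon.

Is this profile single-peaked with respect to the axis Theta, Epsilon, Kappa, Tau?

no

Axis positions: Theta=1, Epsilon=2, Kappa=3, Tau=4.
Faction 1 (peak Theta at position 1): ranking walks positions 1-2-3-4, expanding outward from the peak — single-peaked.
Faction 2: ranking walks positions 3-1-4-2; Theta is ranked above Epsilon even though Epsilon lies between Theta and the peak Kappa on the axis — preferences dip and rise again. Not single-peaked.
Faction 3 (peak Tau at position 4): ranking walks positions 4-3-2-1, expanding outward from the peak — single-peaked.
Faction 4: ranking walks positions 4-3-1-2; Theta is ranked above Epsilon even though Epsilon lies between Theta and the peak Tau on the axis — preferences dip and rise again. Not single-peaked.
Faction 5: ranking walks positions 1-4-3-2; Tau is ranked above Epsilon even though Epsilon lies between Tau and the peak Theta on the axis — preferences dip and rise again. Not single-peaked.
Faction 6: ranking walks positions 3-4-1-2; Theta is ranked above Epsilon even though Epsilon lies between Theta and the peak Kappa on the axis — preferences dip and rise again. Not single-peaked.
Faction 2 violates single-peakedness, so the profile is not single-peaked on this axis.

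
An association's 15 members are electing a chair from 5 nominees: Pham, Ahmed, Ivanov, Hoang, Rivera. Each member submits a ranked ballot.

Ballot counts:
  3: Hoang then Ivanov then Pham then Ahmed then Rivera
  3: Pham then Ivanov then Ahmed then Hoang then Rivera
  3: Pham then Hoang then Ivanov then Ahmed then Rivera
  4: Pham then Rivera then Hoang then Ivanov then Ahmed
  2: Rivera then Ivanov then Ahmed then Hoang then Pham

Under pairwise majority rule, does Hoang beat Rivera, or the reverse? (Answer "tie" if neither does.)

Ballots ranking Hoang above Rivera: 3 + 3 + 3 = 9.
Ballots ranking Rivera above Hoang: 15 − 9 = 6.
Hoang wins the head-to-head 9–6.

Hoang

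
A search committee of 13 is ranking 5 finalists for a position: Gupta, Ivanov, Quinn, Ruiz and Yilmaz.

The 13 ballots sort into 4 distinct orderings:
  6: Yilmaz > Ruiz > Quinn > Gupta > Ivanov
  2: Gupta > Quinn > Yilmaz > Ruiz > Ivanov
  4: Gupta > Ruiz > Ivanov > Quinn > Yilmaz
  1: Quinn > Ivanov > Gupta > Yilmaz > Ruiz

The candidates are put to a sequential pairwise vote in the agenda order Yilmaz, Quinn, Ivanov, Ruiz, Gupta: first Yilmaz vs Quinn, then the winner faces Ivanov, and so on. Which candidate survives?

Gupta

Round 1: Yilmaz vs Quinn — 6–7, Quinn advances.
Round 2: Quinn vs Ivanov — 9–4, Quinn advances.
Round 3: Quinn vs Ruiz — 3–10, Ruiz advances.
Round 4: Ruiz vs Gupta — 6–7, Gupta advances.
The agenda winner is Gupta.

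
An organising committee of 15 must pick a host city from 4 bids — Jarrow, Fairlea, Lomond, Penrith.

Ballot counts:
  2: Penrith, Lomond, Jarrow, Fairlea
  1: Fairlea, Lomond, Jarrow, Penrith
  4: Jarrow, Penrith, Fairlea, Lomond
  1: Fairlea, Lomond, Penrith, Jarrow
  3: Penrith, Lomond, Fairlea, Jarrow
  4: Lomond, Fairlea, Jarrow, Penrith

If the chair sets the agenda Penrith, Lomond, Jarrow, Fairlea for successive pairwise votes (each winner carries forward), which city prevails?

Round 1: Penrith vs Lomond — 9–6, Penrith advances.
Round 2: Penrith vs Jarrow — 6–9, Jarrow advances.
Round 3: Jarrow vs Fairlea — 6–9, Fairlea advances.
Fairlea survives the agenda.

Fairlea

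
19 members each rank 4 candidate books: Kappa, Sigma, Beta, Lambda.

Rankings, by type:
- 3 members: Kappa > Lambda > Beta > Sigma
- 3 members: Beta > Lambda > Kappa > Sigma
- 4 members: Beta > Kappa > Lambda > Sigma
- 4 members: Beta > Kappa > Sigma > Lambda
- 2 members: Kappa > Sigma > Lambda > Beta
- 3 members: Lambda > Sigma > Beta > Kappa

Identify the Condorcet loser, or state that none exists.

Pairwise majorities:
Kappa vs Sigma: Kappa wins 16–3.
Kappa vs Beta: 3+2 = 5 for Kappa, 14 for Beta — Beta by 14–5.
Kappa–Lambda: Kappa 13–6.
Sigma vs Beta: Sigma is ranked higher on 2+3 = 5 ballots, Beta on 14. Beta wins 14–5.
Sigma vs Lambda: Lambda, 13–6.
Beta vs Lambda: Beta wins 11–8.
Only Sigma has no wins; Sigma is the Condorcet loser.

Sigma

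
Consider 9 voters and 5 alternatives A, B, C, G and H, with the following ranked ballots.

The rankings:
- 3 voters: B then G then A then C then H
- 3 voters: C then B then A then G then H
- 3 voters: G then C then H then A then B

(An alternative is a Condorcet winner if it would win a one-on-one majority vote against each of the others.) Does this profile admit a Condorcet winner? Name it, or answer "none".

none

Pairwise majorities:
A vs B: 3 for A, 6 for B — B by 6–3.
A vs C: 3 for A, 6 for C — C by 6–3.
A vs G: A preferred on 3 ballots; G wins 6–3.
A vs H: 3+3 = 6 for A, 3 for H — A by 6–3.
B vs C: 3 to 6, C.
B vs G: 3+3 = 6 for B, 3 for G — B by 6–3.
B vs H: 3+3 = 6 for B, 3 for H — B by 6–3.
C vs G: C is ranked higher on 3 ballots, G on 6. G wins 6–3.
C vs H: 9 to 0, C.
G vs H: 3+3+3 = 9 for G, 0 for H — G by 9–0.
Each alternative drops at least one matchup (A loses to B; B loses to C; C loses to G; G loses to B; H loses to A); the cycle B > G > C > B rules out a Condorcet winner.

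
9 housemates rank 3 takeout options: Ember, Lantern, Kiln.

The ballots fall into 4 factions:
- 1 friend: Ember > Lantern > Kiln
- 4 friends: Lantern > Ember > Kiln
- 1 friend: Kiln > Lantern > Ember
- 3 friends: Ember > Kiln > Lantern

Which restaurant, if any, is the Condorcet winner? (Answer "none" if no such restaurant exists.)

Pairwise majorities:
Ember–Lantern: Lantern 5–4.
Ember vs Kiln: Ember, 8–1.
Lantern–Kiln: Lantern 5–4.
Lantern beats each of Ember, Kiln — Lantern is the Condorcet winner.

Lantern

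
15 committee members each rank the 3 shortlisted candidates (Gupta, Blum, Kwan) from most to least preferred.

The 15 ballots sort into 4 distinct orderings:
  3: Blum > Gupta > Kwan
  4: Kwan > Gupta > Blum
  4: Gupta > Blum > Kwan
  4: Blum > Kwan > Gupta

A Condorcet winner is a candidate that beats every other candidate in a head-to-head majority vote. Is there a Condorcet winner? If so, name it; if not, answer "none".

Check each pair by majority over 15 ballots:
Gupta–Blum: Gupta 8–7.
Gupta vs Kwan: Kwan, 8–7.
Blum–Kwan: Blum 11–4.
Every candidate loses at least once (Gupta loses to Kwan; Blum loses to Gupta; Kwan loses to Blum). The majority relation contains the cycle Gupta > Blum > Kwan > Gupta, so there is no Condorcet winner.

none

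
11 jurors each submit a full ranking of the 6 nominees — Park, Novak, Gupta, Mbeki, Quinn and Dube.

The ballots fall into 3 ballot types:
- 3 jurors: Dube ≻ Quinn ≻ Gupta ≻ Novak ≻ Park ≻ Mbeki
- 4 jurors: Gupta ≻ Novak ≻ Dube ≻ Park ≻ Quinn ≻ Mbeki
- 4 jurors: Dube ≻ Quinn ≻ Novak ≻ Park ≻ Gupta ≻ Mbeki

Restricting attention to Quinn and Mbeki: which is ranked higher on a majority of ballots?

Quinn

Ballots ranking Quinn above Mbeki: 3 + 4 + 4 = 11.
Ballots ranking Mbeki above Quinn: 11 − 11 = 0.
Quinn wins the head-to-head 11–0.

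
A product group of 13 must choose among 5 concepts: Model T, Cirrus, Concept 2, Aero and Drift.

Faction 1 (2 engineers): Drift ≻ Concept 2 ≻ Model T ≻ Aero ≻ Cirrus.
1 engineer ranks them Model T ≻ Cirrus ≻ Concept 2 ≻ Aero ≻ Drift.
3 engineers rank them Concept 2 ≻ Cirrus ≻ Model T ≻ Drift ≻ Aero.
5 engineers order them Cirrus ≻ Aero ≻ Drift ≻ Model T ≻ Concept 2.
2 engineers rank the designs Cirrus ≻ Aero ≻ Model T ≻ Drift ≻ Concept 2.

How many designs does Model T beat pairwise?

Model T against each rival (13 engineers):
Model T vs Cirrus: Model T is ranked higher on 2+1 = 3 ballots, Cirrus on 10. Cirrus wins 10–3.
Model T–Concept 2: Model T 8–5.
Model T vs Aero: Aero, 7–6.
Model T vs Drift: Model T preferred on 1+3+2 = 6 ballots; Drift wins 7–6.
Model T beats Concept 2; loses to Cirrus, Aero, Drift — 1 pairwise win.

1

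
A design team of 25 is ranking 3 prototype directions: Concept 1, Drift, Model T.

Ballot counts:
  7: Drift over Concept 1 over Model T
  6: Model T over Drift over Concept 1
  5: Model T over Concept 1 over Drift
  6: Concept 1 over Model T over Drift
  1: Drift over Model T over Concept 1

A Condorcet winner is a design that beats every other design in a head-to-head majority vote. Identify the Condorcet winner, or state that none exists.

none

Check each pair by majority over 25 ballots:
Concept 1 vs Drift: Drift, 14–11.
Concept 1 vs Model T: Concept 1 wins 13–12.
Drift vs Model T: Drift preferred on 7+1 = 8 ballots; Model T wins 17–8.
No design is unbeaten: Concept 1 loses to Drift; Drift loses to Model T; Model T loses to Concept 1. In particular Concept 1 beats Model T beats Drift beats Concept 1 is a majority cycle — no Condorcet winner exists.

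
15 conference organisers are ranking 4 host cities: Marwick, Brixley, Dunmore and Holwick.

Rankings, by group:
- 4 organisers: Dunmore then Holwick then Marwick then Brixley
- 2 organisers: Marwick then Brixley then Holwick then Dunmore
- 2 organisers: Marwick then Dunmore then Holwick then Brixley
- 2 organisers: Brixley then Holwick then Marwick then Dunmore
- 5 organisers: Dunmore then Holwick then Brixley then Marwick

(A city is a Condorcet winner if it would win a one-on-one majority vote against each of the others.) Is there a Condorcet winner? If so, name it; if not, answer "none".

Dunmore

Head-to-head results (15 organisers):
Marwick vs Brixley: Marwick, 8–7.
Marwick vs Dunmore: Dunmore, 9–6.
Marwick vs Holwick: Holwick, 11–4.
Brixley vs Dunmore: Dunmore, 11–4.
Brixley–Holwick: Holwick 11–4.
Dunmore vs Holwick: Dunmore, 11–4.
Dunmore beats each of Marwick, Brixley, Holwick — Dunmore is the Condorcet winner.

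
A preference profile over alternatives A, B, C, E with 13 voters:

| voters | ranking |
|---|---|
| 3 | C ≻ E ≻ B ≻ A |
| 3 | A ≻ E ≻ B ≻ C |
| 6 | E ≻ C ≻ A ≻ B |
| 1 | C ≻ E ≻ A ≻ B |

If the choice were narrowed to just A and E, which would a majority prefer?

E

Ballots ranking A above E: 3.
Ballots ranking E above A: 13 − 3 = 10.
E wins the head-to-head 10–3.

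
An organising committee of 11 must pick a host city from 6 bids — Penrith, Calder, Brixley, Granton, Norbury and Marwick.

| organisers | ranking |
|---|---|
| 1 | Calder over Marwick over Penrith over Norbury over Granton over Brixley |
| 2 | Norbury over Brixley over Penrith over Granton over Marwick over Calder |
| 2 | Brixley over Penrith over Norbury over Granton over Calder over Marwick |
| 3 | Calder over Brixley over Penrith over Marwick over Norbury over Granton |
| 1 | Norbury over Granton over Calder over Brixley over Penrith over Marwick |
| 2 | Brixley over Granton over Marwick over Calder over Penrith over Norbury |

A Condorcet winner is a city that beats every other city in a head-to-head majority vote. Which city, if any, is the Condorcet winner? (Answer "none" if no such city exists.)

Brixley

Head-to-head results (11 organisers):
Penrith vs Calder: 2+2 = 4 for Penrith, 7 for Calder — Calder by 7–4.
Penrith vs Brixley: 1 to 10, Brixley.
Penrith vs Granton: 1+2+2+3 = 8 for Penrith, 3 for Granton — Penrith by 8–3.
Penrith vs Norbury: Penrith preferred on 1+2+3+2 = 8 ballots; Penrith wins 8–3.
Penrith vs Marwick: Penrith is ranked higher on 2+2+3+1 = 8 ballots, Marwick on 3. Penrith wins 8–3.
Calder vs Brixley: Calder is ranked higher on 1+3+1 = 5 ballots, Brixley on 6. Brixley wins 6–5.
Calder vs Granton: Calder is ranked higher on 1+3 = 4 ballots, Granton on 7. Granton wins 7–4.
Calder vs Norbury: Calder preferred on 1+3+2 = 6 ballots; Calder wins 6–5.
Calder vs Marwick: Calder is ranked higher on 1+2+3+1 = 7 ballots, Marwick on 4. Calder wins 7–4.
Brixley vs Granton: 9 to 2, Brixley.
Brixley vs Norbury: Brixley preferred on 2+3+2 = 7 ballots; Brixley wins 7–4.
Brixley vs Marwick: Brixley is ranked higher on 2+2+3+1+2 = 10 ballots, Marwick on 1. Brixley wins 10–1.
Granton vs Norbury: Granton preferred on 2 ballots; Norbury wins 9–2.
Granton vs Marwick: 7 to 4, Granton.
Norbury vs Marwick: 2+2+1 = 5 for Norbury, 6 for Marwick — Marwick by 6–5.
Brixley defeats every rival head-to-head and is the Condorcet winner.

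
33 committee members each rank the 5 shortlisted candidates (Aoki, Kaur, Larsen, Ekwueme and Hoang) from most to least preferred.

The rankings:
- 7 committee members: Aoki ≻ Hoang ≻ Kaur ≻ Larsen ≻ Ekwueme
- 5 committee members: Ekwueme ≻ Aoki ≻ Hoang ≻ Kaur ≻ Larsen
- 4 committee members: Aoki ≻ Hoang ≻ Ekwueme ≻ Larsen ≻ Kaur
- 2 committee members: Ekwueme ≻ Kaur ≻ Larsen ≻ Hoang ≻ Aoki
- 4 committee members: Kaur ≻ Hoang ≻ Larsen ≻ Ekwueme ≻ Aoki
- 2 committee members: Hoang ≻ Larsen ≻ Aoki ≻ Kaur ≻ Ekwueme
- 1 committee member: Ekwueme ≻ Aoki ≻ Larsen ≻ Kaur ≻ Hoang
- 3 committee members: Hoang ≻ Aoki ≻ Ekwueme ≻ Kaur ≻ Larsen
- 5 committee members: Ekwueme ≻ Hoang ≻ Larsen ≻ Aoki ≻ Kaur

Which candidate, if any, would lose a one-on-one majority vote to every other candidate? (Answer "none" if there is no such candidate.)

Larsen

Head-to-head results (33 committee members):
Aoki vs Kaur: Aoki preferred on 27 ballots; Aoki wins 27–6.
Aoki vs Larsen: Aoki is ranked higher on 7+5+4+1+3 = 20 ballots, Larsen on 13. Aoki wins 20–13.
Aoki vs Ekwueme: 7+4+2+3 = 16 for Aoki, 17 for Ekwueme — Ekwueme by 17–16.
Aoki vs Hoang: 17 to 16, Aoki.
Kaur vs Larsen: Kaur is ranked higher on 7+5+2+4+3 = 21 ballots, Larsen on 12. Kaur wins 21–12.
Kaur–Ekwueme: Ekwueme 20–13.
Kaur vs Hoang: Kaur preferred on 2+4+1 = 7 ballots; Hoang wins 26–7.
Larsen vs Ekwueme: Ekwueme, 20–13.
Larsen vs Hoang: 3 to 30, Hoang.
Ekwueme vs Hoang: Hoang wins 20–13.
Larsen is beaten in every head-to-head and is the Condorcet loser.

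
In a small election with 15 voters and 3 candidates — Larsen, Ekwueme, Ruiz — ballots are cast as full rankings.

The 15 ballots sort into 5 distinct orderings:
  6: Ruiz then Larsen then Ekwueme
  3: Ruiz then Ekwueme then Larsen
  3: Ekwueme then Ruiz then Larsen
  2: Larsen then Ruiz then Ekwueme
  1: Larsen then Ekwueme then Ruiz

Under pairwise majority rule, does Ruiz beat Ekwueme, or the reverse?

Ballots ranking Ruiz above Ekwueme: 6 + 3 + 2 = 11.
Ballots ranking Ekwueme above Ruiz: 15 − 11 = 4.
Ruiz wins the head-to-head 11–4.

Ruiz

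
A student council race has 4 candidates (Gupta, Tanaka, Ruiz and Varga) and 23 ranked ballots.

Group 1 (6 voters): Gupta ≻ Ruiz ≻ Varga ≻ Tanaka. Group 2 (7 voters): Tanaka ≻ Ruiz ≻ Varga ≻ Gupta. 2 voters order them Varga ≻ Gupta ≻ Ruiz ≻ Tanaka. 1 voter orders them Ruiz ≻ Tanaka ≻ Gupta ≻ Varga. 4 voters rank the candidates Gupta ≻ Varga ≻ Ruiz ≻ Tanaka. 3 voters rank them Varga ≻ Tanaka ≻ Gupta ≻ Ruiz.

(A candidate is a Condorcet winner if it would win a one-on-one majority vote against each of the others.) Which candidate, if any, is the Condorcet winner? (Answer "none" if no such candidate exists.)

none

Head-to-head results (23 voters):
Gupta vs Tanaka: Gupta is ranked higher on 6+2+4 = 12 ballots, Tanaka on 11. Gupta wins 12–11.
Gupta vs Ruiz: Gupta, 15–8.
Gupta vs Varga: 11 to 12, Varga.
Tanaka vs Ruiz: Ruiz, 13–10.
Tanaka vs Varga: Varga, 15–8.
Ruiz vs Varga: Ruiz wins 14–9.
No candidate is unbeaten: Gupta loses to Varga; Tanaka loses to Gupta; Ruiz loses to Gupta; Varga loses to Ruiz. In particular Gupta → Ruiz → Varga → Gupta is a majority cycle — no Condorcet winner exists.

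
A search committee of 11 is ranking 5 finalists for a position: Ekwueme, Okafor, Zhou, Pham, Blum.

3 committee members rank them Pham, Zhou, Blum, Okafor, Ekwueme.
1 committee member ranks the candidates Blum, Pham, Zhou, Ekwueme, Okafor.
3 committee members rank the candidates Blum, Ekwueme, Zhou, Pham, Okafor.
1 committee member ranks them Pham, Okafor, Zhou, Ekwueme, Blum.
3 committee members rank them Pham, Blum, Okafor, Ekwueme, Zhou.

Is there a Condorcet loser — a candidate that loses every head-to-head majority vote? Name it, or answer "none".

none

Pairwise majorities:
Ekwueme vs Okafor: 1+3 = 4 for Ekwueme, 7 for Okafor — Okafor by 7–4.
Ekwueme vs Zhou: 6 to 5, Ekwueme.
Ekwueme vs Pham: Pham wins 8–3.
Ekwueme vs Blum: Blum wins 10–1.
Okafor vs Zhou: Okafor preferred on 1+3 = 4 ballots; Zhou wins 7–4.
Okafor vs Pham: 0 to 11, Pham.
Okafor vs Blum: 1 for Okafor, 10 for Blum — Blum by 10–1.
Zhou vs Pham: Pham, 8–3.
Zhou vs Blum: Blum wins 7–4.
Pham vs Blum: 7 to 4, Pham.
Each candidate has at least one pairwise win (Ekwueme beats Zhou; Okafor beats Ekwueme; Zhou beats Okafor; Pham beats Ekwueme; Blum beats Ekwueme) — no Condorcet loser.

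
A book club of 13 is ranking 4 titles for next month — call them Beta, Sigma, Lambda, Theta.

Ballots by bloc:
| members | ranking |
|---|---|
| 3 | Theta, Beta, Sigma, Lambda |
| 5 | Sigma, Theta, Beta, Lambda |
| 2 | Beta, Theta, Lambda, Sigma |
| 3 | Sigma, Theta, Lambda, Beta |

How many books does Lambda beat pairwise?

0

Lambda against each rival (13 members):
Lambda vs Beta: Beta, 10–3.
Lambda vs Sigma: Sigma, 11–2.
Lambda vs Theta: Theta wins 13–0.
Lambda beats no one; loses to Beta, Sigma, Theta — 0 pairwise wins.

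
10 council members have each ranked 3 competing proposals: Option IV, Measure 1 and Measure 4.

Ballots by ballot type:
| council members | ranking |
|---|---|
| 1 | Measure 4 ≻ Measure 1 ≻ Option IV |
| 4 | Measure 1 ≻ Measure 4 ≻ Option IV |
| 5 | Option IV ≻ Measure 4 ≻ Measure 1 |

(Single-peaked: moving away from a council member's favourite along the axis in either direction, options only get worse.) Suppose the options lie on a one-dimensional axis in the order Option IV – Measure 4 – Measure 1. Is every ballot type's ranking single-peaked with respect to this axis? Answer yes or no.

Axis positions: Option IV=1, Measure 4=2, Measure 1=3.
Ballot type 1 (peak Measure 4 at position 2): ranking walks positions 2-3-1, expanding outward from the peak — single-peaked.
Ballot type 2 (peak Measure 1 at position 3): ranking walks positions 3-2-1, expanding outward from the peak — single-peaked.
Ballot type 3 (peak Option IV at position 1): ranking walks positions 1-2-3, expanding outward from the peak — single-peaked.
Every ranking is single-peaked on this axis.

yes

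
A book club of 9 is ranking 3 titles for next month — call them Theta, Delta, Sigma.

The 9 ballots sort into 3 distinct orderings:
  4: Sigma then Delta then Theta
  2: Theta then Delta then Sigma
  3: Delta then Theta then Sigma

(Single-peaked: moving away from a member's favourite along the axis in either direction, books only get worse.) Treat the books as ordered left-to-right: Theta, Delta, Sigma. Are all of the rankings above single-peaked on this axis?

Axis positions: Theta=1, Delta=2, Sigma=3.
Type 1 (peak Sigma at position 3): ranking walks positions 3-2-1, expanding outward from the peak — single-peaked.
Type 2 (peak Theta at position 1): ranking walks positions 1-2-3, expanding outward from the peak — single-peaked.
Type 3 (peak Delta at position 2): ranking walks positions 2-1-3, expanding outward from the peak — single-peaked.
Every ranking is single-peaked on this axis.

yes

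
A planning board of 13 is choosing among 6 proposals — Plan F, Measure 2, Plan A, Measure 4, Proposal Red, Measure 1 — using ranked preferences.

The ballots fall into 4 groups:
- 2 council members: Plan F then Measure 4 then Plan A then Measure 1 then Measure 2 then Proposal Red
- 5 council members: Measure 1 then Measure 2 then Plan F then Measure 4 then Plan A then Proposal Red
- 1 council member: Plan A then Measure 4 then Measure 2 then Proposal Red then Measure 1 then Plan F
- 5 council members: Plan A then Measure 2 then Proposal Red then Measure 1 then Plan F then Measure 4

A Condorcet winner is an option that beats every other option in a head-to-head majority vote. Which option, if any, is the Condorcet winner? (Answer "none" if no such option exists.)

none

Check each pair by majority over 13 ballots:
Plan F vs Measure 2: 2 for Plan F, 11 for Measure 2 — Measure 2 by 11–2.
Plan F vs Plan A: Plan F is ranked higher on 2+5 = 7 ballots, Plan A on 6. Plan F wins 7–6.
Plan F vs Measure 4: 12 to 1, Plan F.
Plan F vs Proposal Red: Plan F preferred on 2+5 = 7 ballots; Plan F wins 7–6.
Plan F vs Measure 1: Plan F preferred on 2 ballots; Measure 1 wins 11–2.
Measure 2 vs Plan A: 5 to 8, Plan A.
Measure 2 vs Measure 4: Measure 2 wins 10–3.
Measure 2 vs Proposal Red: 2+5+1+5 = 13 for Measure 2, 0 for Proposal Red — Measure 2 by 13–0.
Measure 2 vs Measure 1: Measure 2 is ranked higher on 1+5 = 6 ballots, Measure 1 on 7. Measure 1 wins 7–6.
Plan A vs Measure 4: Measure 4, 7–6.
Plan A vs Proposal Red: Plan A wins 13–0.
Plan A–Measure 1: Plan A 8–5.
Measure 4 vs Proposal Red: Measure 4 wins 8–5.
Measure 4 vs Measure 1: Measure 4 is ranked higher on 2+1 = 3 ballots, Measure 1 on 10. Measure 1 wins 10–3.
Proposal Red–Measure 1: Measure 1 7–6.
No option is unbeaten: Plan F loses to Measure 2; Measure 2 loses to Plan A; Plan A loses to Plan F; Measure 4 loses to Plan F; Proposal Red loses to Plan F; Measure 1 loses to Plan A. In particular Plan F → Plan A → Measure 2 → Plan F is a majority cycle — no Condorcet winner exists.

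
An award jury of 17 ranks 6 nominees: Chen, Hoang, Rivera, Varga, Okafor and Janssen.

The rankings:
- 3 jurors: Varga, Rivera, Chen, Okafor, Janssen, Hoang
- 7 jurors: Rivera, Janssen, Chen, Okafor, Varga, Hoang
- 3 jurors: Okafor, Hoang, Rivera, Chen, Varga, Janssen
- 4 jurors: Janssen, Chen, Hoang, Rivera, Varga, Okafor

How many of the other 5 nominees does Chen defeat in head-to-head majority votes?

3

Chen against each rival (17 jurors):
Chen vs Hoang: Chen, 14–3.
Chen vs Rivera: Rivera, 13–4.
Chen vs Varga: Chen, 14–3.
Chen vs Okafor: Chen is ranked higher on 3+7+4 = 14 ballots, Okafor on 3. Chen wins 14–3.
Chen vs Janssen: 3+3 = 6 for Chen, 11 for Janssen — Janssen by 11–6.
Chen beats Hoang, Varga, Okafor; loses to Rivera, Janssen — 3 pairwise wins.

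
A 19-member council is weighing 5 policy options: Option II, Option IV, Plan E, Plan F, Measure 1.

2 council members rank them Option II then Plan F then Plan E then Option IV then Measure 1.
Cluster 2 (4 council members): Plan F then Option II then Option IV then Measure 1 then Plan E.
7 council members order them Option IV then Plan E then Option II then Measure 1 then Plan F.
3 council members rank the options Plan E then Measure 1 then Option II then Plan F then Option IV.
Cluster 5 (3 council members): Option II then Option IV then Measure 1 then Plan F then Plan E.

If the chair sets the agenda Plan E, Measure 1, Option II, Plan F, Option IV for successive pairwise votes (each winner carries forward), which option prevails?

Round 1: Plan E vs Measure 1 — 12–7, Plan E advances.
Round 2: Plan E vs Option II — 10–9, Plan E advances.
Round 3: Plan E vs Plan F — 10–9, Plan E advances.
Round 4: Plan E vs Option IV — 5–14, Option IV advances.
The agenda winner is Option IV.

Option IV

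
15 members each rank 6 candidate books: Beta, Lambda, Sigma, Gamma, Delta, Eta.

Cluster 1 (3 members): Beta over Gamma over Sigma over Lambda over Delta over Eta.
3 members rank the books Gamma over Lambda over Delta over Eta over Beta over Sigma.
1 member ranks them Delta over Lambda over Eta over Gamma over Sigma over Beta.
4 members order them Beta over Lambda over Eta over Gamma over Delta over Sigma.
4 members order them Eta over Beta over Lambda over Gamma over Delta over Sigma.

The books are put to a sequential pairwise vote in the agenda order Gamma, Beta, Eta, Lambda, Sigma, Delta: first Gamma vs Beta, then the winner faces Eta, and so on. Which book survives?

Lambda

Round 1: Gamma vs Beta — 4–11, Beta advances.
Round 2: Beta vs Eta — 7–8, Eta advances.
Round 3: Eta vs Lambda — 4–11, Lambda advances.
Round 4: Lambda vs Sigma — 12–3, Lambda advances.
Round 5: Lambda vs Delta — 14–1, Lambda advances.
The agenda winner is Lambda.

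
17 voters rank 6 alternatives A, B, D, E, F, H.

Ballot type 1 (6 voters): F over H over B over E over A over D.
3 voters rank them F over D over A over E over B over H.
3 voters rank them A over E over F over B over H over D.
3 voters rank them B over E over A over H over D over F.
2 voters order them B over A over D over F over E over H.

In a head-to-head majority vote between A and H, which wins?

Ballots ranking A above H: 3 + 3 + 3 + 2 = 11.
Ballots ranking H above A: 17 − 11 = 6.
A wins the head-to-head 11–6.

A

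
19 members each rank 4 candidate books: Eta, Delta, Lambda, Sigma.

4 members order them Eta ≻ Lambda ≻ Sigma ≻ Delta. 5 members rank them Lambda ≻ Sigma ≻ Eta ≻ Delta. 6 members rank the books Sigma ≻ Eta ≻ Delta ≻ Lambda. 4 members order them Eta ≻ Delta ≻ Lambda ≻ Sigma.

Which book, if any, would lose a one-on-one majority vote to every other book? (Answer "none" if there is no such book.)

Pairwise majorities:
Eta–Delta: Eta 19–0.
Eta vs Lambda: Eta wins 14–5.
Eta vs Sigma: Sigma, 11–8.
Delta vs Lambda: 6+4 = 10 for Delta, 9 for Lambda — Delta by 10–9.
Delta–Sigma: Sigma 15–4.
Lambda–Sigma: Lambda 13–6.
No book is winless: Eta beats Delta; Delta beats Lambda; Lambda beats Sigma; Sigma beats Eta. There is no Condorcet loser.

none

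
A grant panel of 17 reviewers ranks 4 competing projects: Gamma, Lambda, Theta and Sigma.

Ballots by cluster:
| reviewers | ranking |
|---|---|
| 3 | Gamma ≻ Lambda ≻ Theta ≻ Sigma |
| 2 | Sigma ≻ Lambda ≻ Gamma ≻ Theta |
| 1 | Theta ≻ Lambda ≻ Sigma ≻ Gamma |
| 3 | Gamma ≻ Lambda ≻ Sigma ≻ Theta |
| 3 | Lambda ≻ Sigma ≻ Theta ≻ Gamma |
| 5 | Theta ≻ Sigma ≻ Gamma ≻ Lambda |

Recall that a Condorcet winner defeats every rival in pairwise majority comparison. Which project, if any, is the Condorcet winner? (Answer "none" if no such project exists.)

none

Head-to-head results (17 reviewers):
Gamma vs Lambda: 3+3+5 = 11 for Gamma, 6 for Lambda — Gamma by 11–6.
Gamma vs Theta: 3+2+3 = 8 for Gamma, 9 for Theta — Theta by 9–8.
Gamma vs Sigma: 6 to 11, Sigma.
Lambda vs Theta: Lambda preferred on 3+2+3+3 = 11 ballots; Lambda wins 11–6.
Lambda vs Sigma: Lambda is ranked higher on 3+1+3+3 = 10 ballots, Sigma on 7. Lambda wins 10–7.
Theta vs Sigma: Theta is ranked higher on 3+1+5 = 9 ballots, Sigma on 8. Theta wins 9–8.
No project is unbeaten: Gamma loses to Theta; Lambda loses to Gamma; Theta loses to Lambda; Sigma loses to Lambda. In particular Gamma → Lambda → Theta → Gamma is a majority cycle — no Condorcet winner exists.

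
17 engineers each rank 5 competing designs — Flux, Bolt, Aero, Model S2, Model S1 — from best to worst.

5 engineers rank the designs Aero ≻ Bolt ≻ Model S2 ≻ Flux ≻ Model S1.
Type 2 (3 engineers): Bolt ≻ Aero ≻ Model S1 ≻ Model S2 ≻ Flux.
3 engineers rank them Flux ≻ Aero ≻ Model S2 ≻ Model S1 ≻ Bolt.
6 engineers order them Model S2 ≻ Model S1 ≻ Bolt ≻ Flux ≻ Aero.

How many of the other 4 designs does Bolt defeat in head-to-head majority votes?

2

Bolt against each rival (17 engineers):
Bolt vs Flux: Bolt wins 14–3.
Bolt vs Aero: 3+6 = 9 for Bolt, 8 for Aero — Bolt by 9–8.
Bolt vs Model S2: Bolt is ranked higher on 5+3 = 8 ballots, Model S2 on 9. Model S2 wins 9–8.
Bolt vs Model S1: Model S1, 9–8.
Bolt beats Flux, Aero; loses to Model S2, Model S1 — 2 pairwise wins.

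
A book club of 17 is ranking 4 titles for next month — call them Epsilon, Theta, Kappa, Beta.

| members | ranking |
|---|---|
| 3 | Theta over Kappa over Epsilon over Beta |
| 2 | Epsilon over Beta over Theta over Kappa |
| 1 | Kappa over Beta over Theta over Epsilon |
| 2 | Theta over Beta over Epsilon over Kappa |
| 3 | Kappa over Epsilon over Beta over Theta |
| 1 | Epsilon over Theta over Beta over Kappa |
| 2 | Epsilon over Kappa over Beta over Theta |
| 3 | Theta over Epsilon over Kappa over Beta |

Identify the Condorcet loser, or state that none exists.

Beta

Head-to-head results (17 members):
Epsilon vs Theta: Theta, 9–8.
Epsilon vs Kappa: Epsilon preferred on 2+2+1+2+3 = 10 ballots; Epsilon wins 10–7.
Epsilon vs Beta: Epsilon, 14–3.
Theta vs Kappa: Theta wins 11–6.
Theta vs Beta: Theta is ranked higher on 3+2+1+3 = 9 ballots, Beta on 8. Theta wins 9–8.
Kappa vs Beta: Kappa preferred on 3+1+3+2+3 = 12 ballots; Kappa wins 12–5.
Beta is beaten in every head-to-head and is the Condorcet loser.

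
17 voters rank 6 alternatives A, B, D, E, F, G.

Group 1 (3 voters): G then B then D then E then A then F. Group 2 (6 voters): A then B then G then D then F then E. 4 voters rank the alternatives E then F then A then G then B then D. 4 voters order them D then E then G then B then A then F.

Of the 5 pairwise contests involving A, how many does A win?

4

A against each rival (17 voters):
A vs B: A, 10–7.
A vs D: 6+4 = 10 for A, 7 for D — A by 10–7.
A–E: E 11–6.
A vs F: A wins 13–4.
A–G: A 10–7.
A beats B, D, F, G; loses to E — 4 pairwise wins.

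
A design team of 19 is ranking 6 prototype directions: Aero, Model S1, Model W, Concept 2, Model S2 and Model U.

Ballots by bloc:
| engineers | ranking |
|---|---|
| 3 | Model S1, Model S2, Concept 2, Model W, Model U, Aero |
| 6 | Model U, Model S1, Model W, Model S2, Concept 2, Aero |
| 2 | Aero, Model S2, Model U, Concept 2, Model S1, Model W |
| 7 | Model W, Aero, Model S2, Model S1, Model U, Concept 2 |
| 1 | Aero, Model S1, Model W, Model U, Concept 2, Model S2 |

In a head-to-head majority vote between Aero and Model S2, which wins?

Ballots ranking Aero above Model S2: 2 + 7 + 1 = 10.
Ballots ranking Model S2 above Aero: 19 − 10 = 9.
Aero wins the head-to-head 10–9.

Aero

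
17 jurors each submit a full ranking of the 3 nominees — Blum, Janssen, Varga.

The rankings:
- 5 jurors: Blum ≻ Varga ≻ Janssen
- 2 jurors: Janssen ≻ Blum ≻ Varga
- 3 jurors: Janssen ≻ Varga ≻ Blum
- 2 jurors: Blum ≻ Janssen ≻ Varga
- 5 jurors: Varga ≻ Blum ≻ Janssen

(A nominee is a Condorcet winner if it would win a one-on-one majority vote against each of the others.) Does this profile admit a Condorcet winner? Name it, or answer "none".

Blum

Pairwise majorities:
Blum vs Janssen: Blum wins 12–5.
Blum vs Varga: Blum, 9–8.
Janssen–Varga: Varga 10–7.
Blum defeats every rival head-to-head and is the Condorcet winner.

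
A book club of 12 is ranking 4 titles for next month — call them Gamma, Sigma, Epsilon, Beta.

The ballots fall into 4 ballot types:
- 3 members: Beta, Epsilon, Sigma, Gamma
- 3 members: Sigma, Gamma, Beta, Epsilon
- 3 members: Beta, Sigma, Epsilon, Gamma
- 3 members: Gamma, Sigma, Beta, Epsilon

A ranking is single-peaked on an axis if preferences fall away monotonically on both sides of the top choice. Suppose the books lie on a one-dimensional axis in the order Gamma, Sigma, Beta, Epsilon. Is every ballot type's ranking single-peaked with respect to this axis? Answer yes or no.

Axis positions: Gamma=1, Sigma=2, Beta=3, Epsilon=4.
Ballot type 1 (peak Beta at position 3): ranking walks positions 3-4-2-1, expanding outward from the peak — single-peaked.
Ballot type 2 (peak Sigma at position 2): ranking walks positions 2-1-3-4, expanding outward from the peak — single-peaked.
Ballot type 3 (peak Beta at position 3): ranking walks positions 3-2-4-1, expanding outward from the peak — single-peaked.
Ballot type 4 (peak Gamma at position 1): ranking walks positions 1-2-3-4, expanding outward from the peak — single-peaked.
Every ranking is single-peaked on this axis.

yes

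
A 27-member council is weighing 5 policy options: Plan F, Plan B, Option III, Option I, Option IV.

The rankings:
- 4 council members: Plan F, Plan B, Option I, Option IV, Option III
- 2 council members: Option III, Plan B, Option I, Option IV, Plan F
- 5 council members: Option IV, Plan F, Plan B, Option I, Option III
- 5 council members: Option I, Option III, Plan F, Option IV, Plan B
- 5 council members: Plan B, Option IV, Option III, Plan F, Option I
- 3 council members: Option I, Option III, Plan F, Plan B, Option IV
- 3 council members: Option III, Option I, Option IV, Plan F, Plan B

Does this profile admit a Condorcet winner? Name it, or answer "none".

none

Pairwise majorities:
Plan F vs Plan B: 20 to 7, Plan F.
Plan F vs Option III: Option III wins 18–9.
Plan F vs Option I: Plan F wins 14–13.
Plan F vs Option IV: Plan F preferred on 4+5+3 = 12 ballots; Option IV wins 15–12.
Plan B vs Option III: Plan B, 14–13.
Plan B vs Option I: 4+2+5+5 = 16 for Plan B, 11 for Option I — Plan B by 16–11.
Plan B–Option IV: Plan B 14–13.
Option III–Option I: Option I 17–10.
Option III vs Option IV: Option IV, 14–13.
Option I vs Option IV: 4+2+5+3+3 = 17 for Option I, 10 for Option IV — Option I by 17–10.
Each option drops at least one matchup (Plan F loses to Option III; Plan B loses to Plan F; Option III loses to Plan B; Option I loses to Plan F; Option IV loses to Plan B); the cycle Plan F beats Plan B beats Option III beats Plan F rules out a Condorcet winner.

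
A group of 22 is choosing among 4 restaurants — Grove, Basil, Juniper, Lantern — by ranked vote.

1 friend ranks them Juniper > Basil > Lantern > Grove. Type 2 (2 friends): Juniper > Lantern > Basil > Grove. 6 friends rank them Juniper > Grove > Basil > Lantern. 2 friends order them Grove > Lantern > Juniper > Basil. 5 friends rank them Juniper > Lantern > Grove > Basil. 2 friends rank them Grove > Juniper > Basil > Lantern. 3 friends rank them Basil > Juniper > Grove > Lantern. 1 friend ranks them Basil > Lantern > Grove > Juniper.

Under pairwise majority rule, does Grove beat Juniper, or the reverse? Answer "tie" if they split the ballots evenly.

Ballots ranking Grove above Juniper: 2 + 2 + 1 = 5.
Ballots ranking Juniper above Grove: 22 − 5 = 17.
Juniper wins the head-to-head 17–5.

Juniper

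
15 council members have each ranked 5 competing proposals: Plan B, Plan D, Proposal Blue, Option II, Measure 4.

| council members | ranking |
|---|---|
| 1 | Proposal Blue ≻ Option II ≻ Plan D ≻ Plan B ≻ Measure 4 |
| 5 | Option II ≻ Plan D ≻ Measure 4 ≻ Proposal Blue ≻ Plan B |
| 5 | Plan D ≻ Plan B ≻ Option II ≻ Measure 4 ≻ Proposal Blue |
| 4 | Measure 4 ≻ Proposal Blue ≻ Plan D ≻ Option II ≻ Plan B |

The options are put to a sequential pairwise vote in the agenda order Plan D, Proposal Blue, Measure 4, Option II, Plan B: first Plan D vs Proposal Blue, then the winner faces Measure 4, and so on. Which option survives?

Plan D

Round 1: Plan D vs Proposal Blue — 10–5, Plan D advances.
Round 2: Plan D vs Measure 4 — 11–4, Plan D advances.
Round 3: Plan D vs Option II — 9–6, Plan D advances.
Round 4: Plan D vs Plan B — 15–0, Plan D advances.
The agenda winner is Plan D.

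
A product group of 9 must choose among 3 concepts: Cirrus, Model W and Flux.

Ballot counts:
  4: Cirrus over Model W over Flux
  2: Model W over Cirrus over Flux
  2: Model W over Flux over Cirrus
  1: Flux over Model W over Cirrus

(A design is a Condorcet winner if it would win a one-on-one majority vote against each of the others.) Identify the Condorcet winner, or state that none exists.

Pairwise majorities:
Cirrus vs Model W: Cirrus preferred on 4 ballots; Model W wins 5–4.
Cirrus vs Flux: 6 to 3, Cirrus.
Model W vs Flux: Model W is ranked higher on 4+2+2 = 8 ballots, Flux on 1. Model W wins 8–1.
Only Model W has no losses; Model W is the Condorcet winner.

Model W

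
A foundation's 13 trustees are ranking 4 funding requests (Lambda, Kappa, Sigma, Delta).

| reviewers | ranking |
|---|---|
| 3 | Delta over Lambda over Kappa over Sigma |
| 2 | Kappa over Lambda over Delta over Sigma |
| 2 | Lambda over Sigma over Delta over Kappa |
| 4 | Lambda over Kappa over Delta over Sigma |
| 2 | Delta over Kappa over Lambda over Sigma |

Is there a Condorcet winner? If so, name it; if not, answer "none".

Check each pair by majority over 13 ballots:
Lambda vs Kappa: 9 to 4, Lambda.
Lambda vs Sigma: 3+2+2+4+2 = 13 for Lambda, 0 for Sigma — Lambda by 13–0.
Lambda vs Delta: Lambda preferred on 2+2+4 = 8 ballots; Lambda wins 8–5.
Kappa vs Sigma: Kappa preferred on 3+2+4+2 = 11 ballots; Kappa wins 11–2.
Kappa vs Delta: Kappa is ranked higher on 2+4 = 6 ballots, Delta on 7. Delta wins 7–6.
Sigma vs Delta: 2 to 11, Delta.
Lambda defeats every rival head-to-head and is the Condorcet winner.

Lambda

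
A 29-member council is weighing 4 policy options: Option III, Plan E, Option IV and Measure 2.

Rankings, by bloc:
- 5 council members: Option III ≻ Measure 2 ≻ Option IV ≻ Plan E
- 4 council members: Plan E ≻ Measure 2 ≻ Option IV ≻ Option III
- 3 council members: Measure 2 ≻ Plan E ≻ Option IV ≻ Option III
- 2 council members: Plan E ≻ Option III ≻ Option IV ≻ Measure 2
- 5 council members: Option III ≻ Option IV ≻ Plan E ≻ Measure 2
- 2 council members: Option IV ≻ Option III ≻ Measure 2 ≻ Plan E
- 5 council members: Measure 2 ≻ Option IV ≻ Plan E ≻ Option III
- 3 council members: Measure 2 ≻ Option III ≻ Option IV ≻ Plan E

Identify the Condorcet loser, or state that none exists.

Head-to-head results (29 council members):
Option III vs Plan E: Option III wins 15–14.
Option III vs Option IV: Option III preferred on 5+2+5+3 = 15 ballots; Option III wins 15–14.
Option III vs Measure 2: Measure 2 wins 15–14.
Plan E vs Option IV: Option IV, 20–9.
Plan E vs Measure 2: Measure 2 wins 18–11.
Option IV vs Measure 2: Option IV is ranked higher on 2+5+2 = 9 ballots, Measure 2 on 20. Measure 2 wins 20–9.
Plan E loses to every other option — it is the Condorcet loser.

Plan E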